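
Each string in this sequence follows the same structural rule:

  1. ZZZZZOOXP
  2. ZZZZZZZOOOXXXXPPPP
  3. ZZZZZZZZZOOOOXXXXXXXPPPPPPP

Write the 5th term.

Term n consists of 2n+3 Z's, followed by n+1 O's, followed by 3n-2 X's, followed by 3n-2 P's (n = 1, 2, …).
For term 5, n = 5, so the run lengths are 13, 6, 13, 13.

ZZZZZZZZZZZZZOOOOOOXXXXXXXXXXXXXPPPPPPPPPPPPP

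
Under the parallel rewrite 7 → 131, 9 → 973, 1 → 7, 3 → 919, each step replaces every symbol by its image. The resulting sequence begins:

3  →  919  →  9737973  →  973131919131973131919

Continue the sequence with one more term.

97313191979197973797379197973131919791979737973

φ(973131919131973131919) expands symbol-by-symbol to 973 131 919 7 919 7 973 7 973 7 919 7 973 131 919 7 919 7 973 7 973; joining the 21 pieces gives the next term.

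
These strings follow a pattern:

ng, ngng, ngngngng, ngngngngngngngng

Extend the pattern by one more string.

Each string is two copies of the previous one concatenated.
So the next term is two copies of ngngngngngngngng.

ngngngngngngngngngngngngngngngng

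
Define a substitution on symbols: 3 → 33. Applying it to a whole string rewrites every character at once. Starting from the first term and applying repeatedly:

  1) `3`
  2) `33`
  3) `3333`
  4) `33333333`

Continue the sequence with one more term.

3333333333333333

Apply φ to 33333333 symbol by symbol: 3→33, 3→33, 3→33, 3→33, 3→33, 3→33, 3→33, 3→33; joined: 33 33 33 33 33 33 33 33.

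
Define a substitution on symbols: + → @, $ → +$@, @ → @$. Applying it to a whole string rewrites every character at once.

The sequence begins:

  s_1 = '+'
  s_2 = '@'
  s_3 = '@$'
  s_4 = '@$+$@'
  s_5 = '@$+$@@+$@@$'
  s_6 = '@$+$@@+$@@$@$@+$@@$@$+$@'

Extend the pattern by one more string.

Replace each of the 24 characters of @$+$@@+$@@$@$@+$@@$@$+$@ in place — @$ +$@ @ +$@ @$ @$ @ +$@ @$ @$ +$@ @$ +$@ @$ @ +$@ @$ @$ +$@ @$ +$@ @ +$@ @$ — and concatenate.

@$+$@@+$@@$@$@+$@@$@$+$@@$+$@@$@+$@@$@$+$@@$+$@@+$@@$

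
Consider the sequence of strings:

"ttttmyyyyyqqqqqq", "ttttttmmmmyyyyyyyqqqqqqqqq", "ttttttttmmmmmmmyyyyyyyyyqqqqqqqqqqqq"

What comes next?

ttttttttttmmmmmmmmmmyyyyyyyyyyyqqqqqqqqqqqqqqq

Reading off run lengths: t runs 4, 6, 8; m runs 1, 4, 7; y runs 5, 7, 9; q runs 6, 9, 12 — each is linear in n (n = 1, 2, …).
Setting n = 4 gives 10, 10, 11, 15 characters in each block.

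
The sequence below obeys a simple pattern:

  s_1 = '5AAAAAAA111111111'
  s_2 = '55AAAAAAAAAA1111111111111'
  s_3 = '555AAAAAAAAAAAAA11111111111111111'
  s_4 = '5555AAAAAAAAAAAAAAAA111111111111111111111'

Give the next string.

Term n consists of n-1 5's, followed by 3n+1 A's, followed by 4n+1 1's, where the shown terms are n = 2, 3, 4, 5.
For the next term, n = 6, so the run lengths are 5, 19, 25.

55555AAAAAAAAAAAAAAAAAAA1111111111111111111111111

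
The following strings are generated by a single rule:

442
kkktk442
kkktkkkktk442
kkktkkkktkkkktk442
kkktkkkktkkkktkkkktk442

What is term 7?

The strings grow by a fixed prefix kkktk each time.
From kkktkkkktkkkktkkkktk442, 2 further steps: kkktkkkktkkkktkkkktk442 → kkktkkkktkkkktkkkktkkkktk442 → (answer).

kkktkkkktkkkktkkkktkkkktkkkktk442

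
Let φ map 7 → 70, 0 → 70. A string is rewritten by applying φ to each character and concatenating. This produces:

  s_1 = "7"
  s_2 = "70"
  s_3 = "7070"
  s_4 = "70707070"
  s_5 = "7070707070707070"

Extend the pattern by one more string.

Replace each of the 16 characters of 7070707070707070 in place — 70 70 70 70 70 70 70 70 70 70 70 70 70 70 70 70 — and concatenate.

70707070707070707070707070707070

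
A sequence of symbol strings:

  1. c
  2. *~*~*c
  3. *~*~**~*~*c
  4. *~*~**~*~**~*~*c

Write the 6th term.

*~*~**~*~**~*~**~*~**~*~*c

Every step adds *~*~* at the front: s(k+1) = *~*~*·s(k).
From *~*~**~*~**~*~*c, 2 further steps: *~*~**~*~**~*~*c → *~*~**~*~**~*~**~*~*c → (answer).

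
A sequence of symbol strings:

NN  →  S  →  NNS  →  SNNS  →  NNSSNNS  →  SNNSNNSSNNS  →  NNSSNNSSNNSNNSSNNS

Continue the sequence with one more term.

SNNSNNSSNNSNNSSNNSSNNSNNSSNNS

Each term (from the third on) is the two preceding terms concatenated in order: term 3 = NN·S = NNS.
The next term joins SNNSNNSSNNS and NNSSNNSSNNSNNSSNNS.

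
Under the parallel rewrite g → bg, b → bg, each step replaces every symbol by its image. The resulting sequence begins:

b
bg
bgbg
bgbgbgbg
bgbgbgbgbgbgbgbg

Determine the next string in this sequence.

Applying the rule to each of the 16 symbols of bgbgbgbgbgbgbgbg gives the pieces bg bg bg bg bg bg bg bg bg bg bg bg bg bg bg bg, which concatenate to the answer.

bgbgbgbgbgbgbgbgbgbgbgbgbgbgbgbg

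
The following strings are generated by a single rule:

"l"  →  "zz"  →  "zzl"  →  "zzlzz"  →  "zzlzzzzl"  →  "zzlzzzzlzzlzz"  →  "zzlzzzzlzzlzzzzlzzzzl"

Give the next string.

From term 3 onward, concatenate the last term with the second-to-last: zz·l = zzl, zzl·zz = zzlzz, …
Continuing: zzlzzzzlzzlzzzzlzzzzl · zzlzzzzlzzlzz gives term 8.

zzlzzzzlzzlzzzzlzzzzlzzlzzzzlzzlzz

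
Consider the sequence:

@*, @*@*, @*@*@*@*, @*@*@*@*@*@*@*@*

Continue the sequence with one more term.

@*@*@*@*@*@*@*@*@*@*@*@*@*@*@*@*

s(k+1) = s(k)·s(k) — each term doubles the last.
So the next term is two copies of @*@*@*@*@*@*@*@*.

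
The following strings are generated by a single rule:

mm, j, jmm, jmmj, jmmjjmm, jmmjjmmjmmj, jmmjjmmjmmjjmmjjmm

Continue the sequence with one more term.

Each term (from the third on) is the previous term followed by the one before it: term 3 = j·mm = jmm.
The next term joins jmmjjmmjmmjjmmjjmm and jmmjjmmjmmj.

jmmjjmmjmmjjmmjjmmjmmjjmmjmmj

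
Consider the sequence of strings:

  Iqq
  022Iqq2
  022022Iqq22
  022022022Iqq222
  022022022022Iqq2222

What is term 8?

Every step adds 022 to the front and 2 to the end of the previous string.
From 022022022022Iqq2222, 3 further steps: 022022022022Iqq2222 → 022022022022022Iqq22222 → 022022022022022022Iqq222222 → (answer).

022022022022022022022Iqq2222222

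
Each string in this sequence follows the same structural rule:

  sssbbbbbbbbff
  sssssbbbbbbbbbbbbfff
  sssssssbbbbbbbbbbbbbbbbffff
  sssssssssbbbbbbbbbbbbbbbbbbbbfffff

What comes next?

Each string has the form s^{2n-1} b^{4n} f^{n}, where the shown terms are n = 2, 3, 4, 5.
For the next term, n = 6, so the run lengths are 11, 24, 6.

sssssssssssbbbbbbbbbbbbbbbbbbbbbbbbffffff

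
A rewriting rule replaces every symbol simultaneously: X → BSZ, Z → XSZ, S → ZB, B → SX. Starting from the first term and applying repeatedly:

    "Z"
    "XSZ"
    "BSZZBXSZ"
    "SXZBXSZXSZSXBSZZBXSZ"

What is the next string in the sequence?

φ(SXZBXSZXSZSXBSZZBXSZ) expands symbol-by-symbol to ZB BSZ XSZ SX BSZ ZB XSZ BSZ ZB XSZ ZB BSZ SX ZB XSZ XSZ SX BSZ ZB XSZ; joining the 20 pieces gives the next term.

ZBBSZXSZSXBSZZBXSZBSZZBXSZZBBSZSXZBXSZXSZSXBSZZBXSZ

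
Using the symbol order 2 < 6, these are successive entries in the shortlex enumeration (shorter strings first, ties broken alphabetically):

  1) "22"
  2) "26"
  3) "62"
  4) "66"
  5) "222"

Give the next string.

The successor of 222 increments the rightmost position that isn't already 6 and resets every position after it to 2.

226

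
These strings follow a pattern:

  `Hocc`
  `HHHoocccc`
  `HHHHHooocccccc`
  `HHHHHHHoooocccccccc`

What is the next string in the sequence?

Each string has the form H^{2n-1} o^{n} c^{2n} (n = 1, 2, …).
At n = 5 the blocks have lengths 9, 5, 10.

HHHHHHHHHooooocccccccccc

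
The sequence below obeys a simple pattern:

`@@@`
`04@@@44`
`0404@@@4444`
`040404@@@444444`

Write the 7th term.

Every step adds 04 to the front and 44 to the end of the previous string.
From 040404@@@444444, 3 further steps: 040404@@@444444 → 04040404@@@44444444 → 0404040404@@@4444444444 → (answer).

040404040404@@@444444444444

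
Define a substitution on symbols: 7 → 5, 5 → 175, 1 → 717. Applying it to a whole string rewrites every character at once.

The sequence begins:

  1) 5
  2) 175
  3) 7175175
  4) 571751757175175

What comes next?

φ(571751757175175) expands symbol-by-symbol to 175 5 717 5 175 717 5 175 5 717 5 175 717 5 175; joining the 15 pieces gives the next term.

175571751757175175571751757175175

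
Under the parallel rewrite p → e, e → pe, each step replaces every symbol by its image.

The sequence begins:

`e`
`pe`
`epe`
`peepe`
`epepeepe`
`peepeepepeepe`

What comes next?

Rewriting the 13 symbols of peepeepepeepe one by one yields e pe pe e pe pe e pe e pe pe e pe; concatenated:

epepeepepeepeepepeepe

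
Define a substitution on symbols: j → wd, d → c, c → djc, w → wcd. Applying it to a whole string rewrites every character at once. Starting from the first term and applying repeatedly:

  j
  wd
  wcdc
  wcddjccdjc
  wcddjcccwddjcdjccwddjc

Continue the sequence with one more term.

Rewriting the 22 symbols of wcddjcccwddjcdjccwddjc one by one yields wcd djc c c wd djc djc djc wcd c c wd djc c wd djc djc wcd c c wd djc; concatenated:

wcddjcccwddjcdjcdjcwcdccwddjccwddjcdjcwcdccwddjc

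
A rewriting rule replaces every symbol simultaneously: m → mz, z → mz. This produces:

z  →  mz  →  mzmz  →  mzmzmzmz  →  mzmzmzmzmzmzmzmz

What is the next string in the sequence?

Rewriting the 16 symbols of mzmzmzmzmzmzmzmz one by one yields mz mz mz mz mz mz mz mz mz mz mz mz mz mz mz mz; concatenated:

mzmzmzmzmzmzmzmzmzmzmzmzmzmzmzmz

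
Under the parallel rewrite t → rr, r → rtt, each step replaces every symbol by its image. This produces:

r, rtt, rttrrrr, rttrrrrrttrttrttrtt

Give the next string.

rttrrrrrttrttrttrttrttrrrrrttrrrrrttrrrrrttrrrr

φ(rttrrrrrttrttrttrtt) expands symbol-by-symbol to rtt rr rr rtt rtt rtt rtt rtt rr rr rtt rr rr rtt rr rr rtt rr rr; joining the 19 pieces gives the next term.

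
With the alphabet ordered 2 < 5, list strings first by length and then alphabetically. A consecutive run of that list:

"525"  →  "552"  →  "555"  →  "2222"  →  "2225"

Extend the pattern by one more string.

2252

The successor of 2225 increments the rightmost position that isn't already 5 and resets every position after it to 2.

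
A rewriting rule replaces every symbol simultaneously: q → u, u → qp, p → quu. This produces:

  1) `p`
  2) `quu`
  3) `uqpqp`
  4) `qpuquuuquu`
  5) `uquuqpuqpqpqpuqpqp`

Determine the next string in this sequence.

qpuqpqpuquuqpuquuuquuuquuqpuquuuquu

Applying the rule to each of the 18 symbols of uquuqpuqpqpqpuqpqp gives the pieces qp u qp qp u quu qp u quu u quu u quu qp u quu u quu, which concatenate to the answer.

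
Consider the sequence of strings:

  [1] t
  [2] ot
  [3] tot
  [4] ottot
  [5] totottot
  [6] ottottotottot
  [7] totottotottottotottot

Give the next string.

Each term (from the third on) is the two preceding terms concatenated in order: term 3 = t·ot = tot.
The next term joins ottottotottot and totottotottottotottot.

ottottotottottotottotottottotottot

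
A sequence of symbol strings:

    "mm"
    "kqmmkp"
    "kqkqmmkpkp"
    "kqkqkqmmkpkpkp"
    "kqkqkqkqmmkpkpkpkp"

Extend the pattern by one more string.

Each term wraps the previous one in kq on the left and kp on the right.
Applying this once more to kqkqkqkqmmkpkpkpkp:

kqkqkqkqkqmmkpkpkpkpkp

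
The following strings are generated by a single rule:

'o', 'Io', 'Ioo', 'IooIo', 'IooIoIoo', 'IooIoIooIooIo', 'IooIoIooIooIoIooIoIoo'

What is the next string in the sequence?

IooIoIooIooIoIooIoIooIooIoIooIooIo

This is a Fibonacci-style word recurrence s(k) = s(k−1)·s(k−2): e.g. Io·o = Ioo.
Continuing: IooIoIooIooIoIooIoIoo · IooIoIooIooIo gives term 8.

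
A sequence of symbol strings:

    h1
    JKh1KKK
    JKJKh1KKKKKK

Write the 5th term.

Each term wraps the previous one in JK on the left and KKK on the right.
From JKJKh1KKKKKK, 2 further steps: JKJKh1KKKKKK → JKJKJKh1KKKKKKKKK → (answer).

JKJKJKJKh1KKKKKKKKKKKK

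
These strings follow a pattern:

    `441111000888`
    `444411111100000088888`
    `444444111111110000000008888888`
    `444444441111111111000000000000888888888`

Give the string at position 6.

444444444444111111111111110000000000000000008888888888888

Each string has the form 4^{2n} 1^{2n+2} 0^{3n} 8^{2n+1} (n = 1, 2, …).
At n = 6 the blocks have lengths 12, 14, 18, 13.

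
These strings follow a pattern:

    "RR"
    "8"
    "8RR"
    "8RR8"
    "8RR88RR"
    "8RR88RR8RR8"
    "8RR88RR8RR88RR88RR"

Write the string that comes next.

8RR88RR8RR88RR88RR8RR88RR8RR8

Each term (from the third on) is the previous term followed by the one before it: term 3 = 8·RR = 8RR.
The next term joins 8RR88RR8RR88RR88RR and 8RR88RR8RR8.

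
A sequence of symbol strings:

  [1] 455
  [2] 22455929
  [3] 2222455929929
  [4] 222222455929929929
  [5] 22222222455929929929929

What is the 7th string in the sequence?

Every step adds 22 to the front and 929 to the end of the previous string.
From 22222222455929929929929, 2 further steps: 22222222455929929929929 → 2222222222455929929929929929 → (answer).

222222222222455929929929929929929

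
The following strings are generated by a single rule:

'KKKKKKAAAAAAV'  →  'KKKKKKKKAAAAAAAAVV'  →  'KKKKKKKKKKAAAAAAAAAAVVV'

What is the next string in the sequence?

Term n consists of 2n+2 K's, followed by 2n+2 A's, followed by n-1 V's, where the shown terms are n = 2, 3, 4.
At n = 5 the blocks have lengths 12, 12, 4.

KKKKKKKKKKKKAAAAAAAAAAAAVVVV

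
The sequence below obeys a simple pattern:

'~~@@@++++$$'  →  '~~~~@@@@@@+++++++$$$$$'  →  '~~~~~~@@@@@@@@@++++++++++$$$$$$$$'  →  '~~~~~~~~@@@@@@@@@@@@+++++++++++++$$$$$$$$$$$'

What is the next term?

~~~~~~~~~~@@@@@@@@@@@@@@@++++++++++++++++$$$$$$$$$$$$$$

Each string has the form ~^{2n} @^{3n} +^{3n+1} $^{3n-1} (n = 1, 2, …).
Setting n = 5 gives 10, 15, 16, 14 characters in each block.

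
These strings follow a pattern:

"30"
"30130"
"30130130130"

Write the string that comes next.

Each string is two copies of the previous one joined by '1'.
Doubling 30130130130 with '1' between the halves:

30130130130130130130130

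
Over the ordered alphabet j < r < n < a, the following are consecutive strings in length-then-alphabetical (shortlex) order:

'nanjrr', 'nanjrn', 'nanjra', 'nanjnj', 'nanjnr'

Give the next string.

Treat nanjnr as a base-4 numeral over the given alphabet and add one, carrying through any trailing a's.

nanjnn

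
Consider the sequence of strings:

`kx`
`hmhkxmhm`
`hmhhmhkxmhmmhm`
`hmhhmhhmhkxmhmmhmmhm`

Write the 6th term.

hmhhmhhmhhmhhmhkxmhmmhmmhmmhmmhm

Every step adds hmh to the front and mhm to the end of the previous string.
From hmhhmhhmhkxmhmmhmmhm, 2 further steps: hmhhmhhmhkxmhmmhmmhm → hmhhmhhmhhmhkxmhmmhmmhmmhm → (answer).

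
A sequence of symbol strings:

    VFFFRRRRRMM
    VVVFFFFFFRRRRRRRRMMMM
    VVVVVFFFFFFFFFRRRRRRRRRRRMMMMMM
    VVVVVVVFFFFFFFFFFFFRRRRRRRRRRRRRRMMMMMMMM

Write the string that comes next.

The n-th term is 2n-1 V's then 3n F's then 3n+2 R's then 2n M's (n = 1, 2, …).
Setting n = 5 gives 9, 15, 17, 10 characters in each block.

VVVVVVVVVFFFFFFFFFFFFFFFRRRRRRRRRRRRRRRRRMMMMMMMMMM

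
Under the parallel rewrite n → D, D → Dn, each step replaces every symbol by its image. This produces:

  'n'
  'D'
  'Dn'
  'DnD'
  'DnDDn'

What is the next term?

Rewriting each symbol of DnDDn: D→Dn, n→D, D→Dn, D→Dn, n→D, which concatenates to Dn D Dn Dn D.

DnDDnDnD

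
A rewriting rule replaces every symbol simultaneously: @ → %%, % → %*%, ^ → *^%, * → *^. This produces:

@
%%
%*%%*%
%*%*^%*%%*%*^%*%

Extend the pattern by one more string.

Applying the rule to each of the 16 symbols of %*%*^%*%%*%*^%*% gives the pieces %*% *^ %*% *^ *^% %*% *^ %*% %*% *^ %*% *^ *^% %*% *^ %*%, which concatenate to the answer.

%*%*^%*%*^*^%%*%*^%*%%*%*^%*%*^*^%%*%*^%*%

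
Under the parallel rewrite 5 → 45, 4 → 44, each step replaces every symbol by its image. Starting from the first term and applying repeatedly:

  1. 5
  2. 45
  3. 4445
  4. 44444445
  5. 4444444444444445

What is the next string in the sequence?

44444444444444444444444444444445

Applying the rule to each of the 16 symbols of 4444444444444445 gives the pieces 44 44 44 44 44 44 44 44 44 44 44 44 44 44 44 45, which concatenate to the answer.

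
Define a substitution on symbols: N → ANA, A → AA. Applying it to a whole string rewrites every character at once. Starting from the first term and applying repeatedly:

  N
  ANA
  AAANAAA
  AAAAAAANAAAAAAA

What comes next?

Rewriting the 15 symbols of AAAAAAANAAAAAAA one by one yields AA AA AA AA AA AA AA ANA AA AA AA AA AA AA AA; concatenated:

AAAAAAAAAAAAAAANAAAAAAAAAAAAAAA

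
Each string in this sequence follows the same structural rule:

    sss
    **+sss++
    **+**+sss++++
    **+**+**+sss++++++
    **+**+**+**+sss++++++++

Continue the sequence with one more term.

Each term wraps the previous one in **+ on the left and ++ on the right.
One more step from **+**+**+**+sss++++++++ gives the answer.

**+**+**+**+**+sss++++++++++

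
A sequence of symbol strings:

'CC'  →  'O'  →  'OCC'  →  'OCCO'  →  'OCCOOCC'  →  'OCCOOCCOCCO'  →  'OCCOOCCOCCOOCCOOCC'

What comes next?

From term 3 onward, concatenate the last term with the second-to-last: O·CC = OCC, OCC·O = OCCO, …
The next term joins OCCOOCCOCCOOCCOOCC and OCCOOCCOCCO.

OCCOOCCOCCOOCCOOCCOCCOOCCOCCO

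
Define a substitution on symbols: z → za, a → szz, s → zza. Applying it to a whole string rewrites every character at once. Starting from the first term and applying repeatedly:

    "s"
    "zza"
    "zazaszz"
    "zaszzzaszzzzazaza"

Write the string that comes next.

zaszzzzazazazaszzzzazazazazaszzzaszzzaszz

φ(zaszzzaszzzzazaza) expands symbol-by-symbol to za szz zza za za za szz zza za za za za szz za szz za szz; joining the 17 pieces gives the next term.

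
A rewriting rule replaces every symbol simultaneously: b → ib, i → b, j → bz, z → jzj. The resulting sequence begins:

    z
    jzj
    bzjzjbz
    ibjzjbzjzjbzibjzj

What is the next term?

Rewriting the 17 symbols of ibjzjbzjzjbzibjzj one by one yields b ib bz jzj bz ib jzj bz jzj bz ib jzj b ib bz jzj bz; concatenated:

bibbzjzjbzibjzjbzjzjbzibjzjbibbzjzjbz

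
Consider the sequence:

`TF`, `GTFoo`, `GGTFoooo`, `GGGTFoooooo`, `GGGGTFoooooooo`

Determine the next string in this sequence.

Each term wraps the previous one in G on the left and oo on the right.
Applying this once more to GGGGTFoooooooo:

GGGGGTFoooooooooo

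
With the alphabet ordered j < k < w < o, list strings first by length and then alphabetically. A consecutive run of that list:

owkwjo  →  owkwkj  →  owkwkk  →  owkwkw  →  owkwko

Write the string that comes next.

owkwwj

Find the rightmost character of owkwko below o, bump it to the next letter, and reset everything to its right to j.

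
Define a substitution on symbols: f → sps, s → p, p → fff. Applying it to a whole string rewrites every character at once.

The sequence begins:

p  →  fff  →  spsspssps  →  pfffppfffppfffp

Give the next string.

Rewriting the 15 symbols of pfffppfffppfffp one by one yields fff sps sps sps fff fff sps sps sps fff fff sps sps sps fff; concatenated:

fffspsspsspsffffffspsspsspsffffffspsspsspsfff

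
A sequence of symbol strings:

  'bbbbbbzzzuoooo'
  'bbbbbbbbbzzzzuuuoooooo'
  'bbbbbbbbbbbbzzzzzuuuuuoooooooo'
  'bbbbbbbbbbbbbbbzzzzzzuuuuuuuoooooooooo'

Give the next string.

bbbbbbbbbbbbbbbbbbzzzzzzzuuuuuuuuuoooooooooooo

Term n consists of 3n+3 b's, followed by n+2 z's, followed by 2n-1 u's, followed by 2n+2 o's (n = 1, 2, …).
At n = 5 the blocks have lengths 18, 7, 9, 12.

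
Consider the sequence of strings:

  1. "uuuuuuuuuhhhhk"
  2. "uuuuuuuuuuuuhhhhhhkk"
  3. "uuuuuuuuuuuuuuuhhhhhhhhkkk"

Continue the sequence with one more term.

uuuuuuuuuuuuuuuuuuhhhhhhhhhhkkkk

Term n consists of 3n u's, followed by 2n-2 h's, followed by n-2 k's, where the shown terms are n = 3, 4, 5.
At n = 6 the blocks have lengths 18, 10, 4.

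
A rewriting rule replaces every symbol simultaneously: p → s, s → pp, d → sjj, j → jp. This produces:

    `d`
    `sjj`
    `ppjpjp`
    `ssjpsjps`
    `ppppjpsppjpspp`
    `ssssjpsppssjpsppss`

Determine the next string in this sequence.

φ(ssssjpsppssjpsppss) expands symbol-by-symbol to pp pp pp pp jp s pp s s pp pp jp s pp s s pp pp; joining the 18 pieces gives the next term.

ppppppppjpsppssppppjpsppsspppp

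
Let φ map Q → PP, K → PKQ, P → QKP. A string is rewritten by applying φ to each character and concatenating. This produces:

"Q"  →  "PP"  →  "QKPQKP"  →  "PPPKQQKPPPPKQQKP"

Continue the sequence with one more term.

Applying the rule to each of the 16 symbols of PPPKQQKPPPPKQQKP gives the pieces QKP QKP QKP PKQ PP PP PKQ QKP QKP QKP QKP PKQ PP PP PKQ QKP, which concatenate to the answer.

QKPQKPQKPPKQPPPPPKQQKPQKPQKPQKPPKQPPPPPKQQKP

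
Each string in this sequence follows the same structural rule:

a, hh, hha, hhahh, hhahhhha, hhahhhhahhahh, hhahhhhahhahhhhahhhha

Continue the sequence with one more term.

From term 3 onward, concatenate the last term with the second-to-last: hh·a = hha, hha·hh = hhahh, …
The next term joins hhahhhhahhahhhhahhhha and hhahhhhahhahh.

hhahhhhahhahhhhahhhhahhahhhhahhahh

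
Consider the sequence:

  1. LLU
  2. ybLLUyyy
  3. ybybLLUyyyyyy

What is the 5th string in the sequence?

ybybybybLLUyyyyyyyyyyyy

Each term wraps the previous one in yb on the left and yyy on the right.
From ybybLLUyyyyyy, 2 further steps: ybybLLUyyyyyy → ybybybLLUyyyyyyyyy → (answer).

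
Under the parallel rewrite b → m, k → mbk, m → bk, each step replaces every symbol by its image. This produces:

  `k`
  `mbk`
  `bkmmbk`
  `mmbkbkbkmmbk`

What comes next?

Expanding mmbkbkbkmmbk: m→bk, m→bk, b→m, k→mbk, b→m, k→mbk, b→m, k→mbk, m→bk, m→bk, b→m, k→mbk. Concatenated: bk bk m mbk m mbk m mbk bk bk m mbk.

bkbkmmbkmmbkmmbkbkbkmmbk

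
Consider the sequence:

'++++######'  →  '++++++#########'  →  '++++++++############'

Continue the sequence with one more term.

Each string has the form +^{2n} #^{3n}, where the shown terms are n = 2, 3, 4.
For the next term, n = 5, so the run lengths are 10, 15.

++++++++++###############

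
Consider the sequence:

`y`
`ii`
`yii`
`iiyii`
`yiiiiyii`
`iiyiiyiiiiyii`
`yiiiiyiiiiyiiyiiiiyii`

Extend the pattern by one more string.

iiyiiyiiiiyiiyiiiiyiiiiyiiyiiiiyii

This is a Fibonacci-style word recurrence s(k) = s(k−2)·s(k−1): e.g. y·ii = yii.
The next term joins iiyiiyiiiiyii and yiiiiyiiiiyiiyiiiiyii.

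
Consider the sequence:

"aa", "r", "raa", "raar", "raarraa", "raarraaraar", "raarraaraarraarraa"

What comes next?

raarraaraarraarraaraarraaraar

Each term (from the third on) is the previous term followed by the one before it: term 3 = r·aa = raa.
Continuing: raarraaraarraarraa · raarraaraar gives term 8.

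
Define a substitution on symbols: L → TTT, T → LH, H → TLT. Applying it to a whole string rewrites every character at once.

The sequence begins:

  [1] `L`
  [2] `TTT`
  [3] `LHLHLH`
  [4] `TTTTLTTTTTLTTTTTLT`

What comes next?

LHLHLHLHTTTLHLHLHLHLHTTTLHLHLHLHLHTTTLH

Applying the rule to each of the 18 symbols of TTTTLTTTTTLTTTTTLT gives the pieces LH LH LH LH TTT LH LH LH LH LH TTT LH LH LH LH LH TTT LH, which concatenate to the answer.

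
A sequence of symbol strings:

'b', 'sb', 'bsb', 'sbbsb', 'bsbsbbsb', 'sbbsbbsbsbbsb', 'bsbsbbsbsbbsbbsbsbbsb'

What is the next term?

From term 3 onward, concatenate the second-to-last term with the last: b·sb = bsb, sb·bsb = sbbsb, …
So term 8 is sbbsbbsbsbbsb·bsbsbbsbsbbsbbsbsbbsb.

sbbsbbsbsbbsbbsbsbbsbsbbsbbsbsbbsb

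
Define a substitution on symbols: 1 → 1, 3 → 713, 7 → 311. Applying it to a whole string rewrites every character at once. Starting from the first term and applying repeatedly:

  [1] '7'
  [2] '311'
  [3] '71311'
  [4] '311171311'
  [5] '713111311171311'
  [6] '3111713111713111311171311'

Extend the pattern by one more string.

71311131117131113111713111713111311171311

Applying the rule to each of the 25 symbols of 3111713111713111311171311 gives the pieces 713 1 1 1 311 1 713 1 1 1 311 1 713 1 1 1 713 1 1 1 311 1 713 1 1, which concatenate to the answer.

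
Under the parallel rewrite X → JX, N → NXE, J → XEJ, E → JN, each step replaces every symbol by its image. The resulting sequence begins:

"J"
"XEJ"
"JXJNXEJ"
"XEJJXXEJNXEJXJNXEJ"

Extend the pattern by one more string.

Rewriting the 18 symbols of XEJJXXEJNXEJXJNXEJ one by one yields JX JN XEJ XEJ JX JX JN XEJ NXE JX JN XEJ JX XEJ NXE JX JN XEJ; concatenated:

JXJNXEJXEJJXJXJNXEJNXEJXJNXEJJXXEJNXEJXJNXEJ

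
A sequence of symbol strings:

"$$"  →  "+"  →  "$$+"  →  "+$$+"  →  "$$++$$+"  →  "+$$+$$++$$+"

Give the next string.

Each term (from the third on) is the two preceding terms concatenated in order: term 3 = $$·+ = $$+.
The next term joins $$++$$+ and +$$+$$++$$+.

$$++$$++$$+$$++$$+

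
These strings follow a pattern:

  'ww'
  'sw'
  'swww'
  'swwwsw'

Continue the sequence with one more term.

From term 3 onward, concatenate the last term with the second-to-last: sw·ww = swww, swww·sw = swwwsw, …
The next term joins swwwsw and swww.

swwwswswww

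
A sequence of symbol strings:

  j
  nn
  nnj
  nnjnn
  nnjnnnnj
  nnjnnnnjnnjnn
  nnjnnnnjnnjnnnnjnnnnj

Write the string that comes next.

nnjnnnnjnnjnnnnjnnnnjnnjnnnnjnnjnn

This is a Fibonacci-style word recurrence s(k) = s(k−1)·s(k−2): e.g. nn·j = nnj.
Continuing: nnjnnnnjnnjnnnnjnnnnj · nnjnnnnjnnjnn gives term 8.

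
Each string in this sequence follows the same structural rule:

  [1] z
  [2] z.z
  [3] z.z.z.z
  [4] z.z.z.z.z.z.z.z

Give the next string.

s(k+1) = s(k)·.·s(k) — each term doubles the last with '.' between the halves.
Doubling z.z.z.z.z.z.z.z with '.' between the halves:

z.z.z.z.z.z.z.z.z.z.z.z.z.z.z.z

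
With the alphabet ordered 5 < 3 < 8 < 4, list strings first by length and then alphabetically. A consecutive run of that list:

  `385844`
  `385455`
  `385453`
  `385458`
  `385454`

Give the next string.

385435

The successor of 385454 increments the rightmost position that isn't already 4 and resets every position after it to 5.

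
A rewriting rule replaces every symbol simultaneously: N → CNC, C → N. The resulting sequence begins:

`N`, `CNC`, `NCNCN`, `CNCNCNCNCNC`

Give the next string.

Expanding CNCNCNCNCNC: C→N, N→CNC, C→N, N→CNC, C→N, N→CNC, C→N, N→CNC, C→N, N→CNC, C→N. Concatenated: N CNC N CNC N CNC N CNC N CNC N.

NCNCNCNCNCNCNCNCNCNCN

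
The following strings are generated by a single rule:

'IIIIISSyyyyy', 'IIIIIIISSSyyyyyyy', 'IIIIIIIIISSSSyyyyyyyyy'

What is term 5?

Term n consists of 2n+1 I's, followed by n S's, followed by 2n+1 y's, where the shown terms are n = 2, 3, 4.
At n = 6 the blocks have lengths 13, 6, 13.

IIIIIIIIIIIIISSSSSSyyyyyyyyyyyyy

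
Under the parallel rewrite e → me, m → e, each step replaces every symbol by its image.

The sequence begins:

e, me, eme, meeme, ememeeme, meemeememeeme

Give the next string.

φ(meemeememeeme) expands symbol-by-symbol to e me me e me me e me e me me e me; joining the 13 pieces gives the next term.

ememeememeemeememeeme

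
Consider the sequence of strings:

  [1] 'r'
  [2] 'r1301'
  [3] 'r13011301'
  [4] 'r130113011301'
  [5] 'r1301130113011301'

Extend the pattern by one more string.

Every step adds 1301 to the end: s(k+1) = s(k)·1301.
One more step from r1301130113011301 gives the answer.

r13011301130113011301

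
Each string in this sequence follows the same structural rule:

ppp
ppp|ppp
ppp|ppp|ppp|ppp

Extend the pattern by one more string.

Each string is two copies of the previous one joined by '|'.
Doubling ppp|ppp|ppp|ppp with '|' between the halves:

ppp|ppp|ppp|ppp|ppp|ppp|ppp|ppp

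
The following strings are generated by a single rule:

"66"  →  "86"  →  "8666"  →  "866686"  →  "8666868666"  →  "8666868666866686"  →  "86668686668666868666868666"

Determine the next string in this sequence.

866686866686668686668686668666868666866686

Each term (from the third on) is the previous term followed by the one before it: term 3 = 86·66 = 8666.
The next term joins 86668686668666868666868666 and 8666868666866686.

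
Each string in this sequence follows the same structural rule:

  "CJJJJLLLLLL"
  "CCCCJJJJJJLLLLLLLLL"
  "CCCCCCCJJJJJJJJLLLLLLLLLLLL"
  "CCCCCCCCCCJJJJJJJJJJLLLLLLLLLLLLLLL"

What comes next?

CCCCCCCCCCCCCJJJJJJJJJJJJLLLLLLLLLLLLLLLLLL

Term n consists of 3n-2 C's, followed by 2n+2 J's, followed by 3n+3 L's (n = 1, 2, …).
For the next term, n = 5, so the run lengths are 13, 12, 18.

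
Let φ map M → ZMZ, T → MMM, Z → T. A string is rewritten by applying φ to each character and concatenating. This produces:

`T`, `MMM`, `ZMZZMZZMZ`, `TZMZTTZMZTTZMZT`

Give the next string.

Applying the rule to each of the 15 symbols of TZMZTTZMZTTZMZT gives the pieces MMM T ZMZ T MMM MMM T ZMZ T MMM MMM T ZMZ T MMM, which concatenate to the answer.

MMMTZMZTMMMMMMTZMZTMMMMMMTZMZTMMM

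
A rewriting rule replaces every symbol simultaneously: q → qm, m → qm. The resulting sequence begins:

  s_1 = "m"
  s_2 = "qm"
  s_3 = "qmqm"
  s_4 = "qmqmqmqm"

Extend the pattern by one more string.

qmqmqmqmqmqmqmqm

Expanding qmqmqmqm: q→qm, m→qm, q→qm, m→qm, q→qm, m→qm, q→qm, m→qm. Concatenated: qm qm qm qm qm qm qm qm.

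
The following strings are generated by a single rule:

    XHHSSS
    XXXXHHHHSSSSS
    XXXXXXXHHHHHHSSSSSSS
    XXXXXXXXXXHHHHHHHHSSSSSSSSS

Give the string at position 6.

XXXXXXXXXXXXXXXXHHHHHHHHHHHHSSSSSSSSSSSSS

Reading off run lengths: X runs 1, 4, 7, 10; H runs 2, 4, 6, 8; S runs 3, 5, 7, 9 — each is linear in n (n = 1, 2, …).
At n = 6 the blocks have lengths 16, 12, 13.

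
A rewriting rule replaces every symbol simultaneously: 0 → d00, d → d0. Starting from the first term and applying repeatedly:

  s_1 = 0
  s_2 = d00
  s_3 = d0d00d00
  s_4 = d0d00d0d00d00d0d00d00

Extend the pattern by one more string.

φ(d0d00d0d00d00d0d00d00) expands symbol-by-symbol to d0 d00 d0 d00 d00 d0 d00 d0 d00 d00 d0 d00 d00 d0 d00 d0 d00 d00 d0 d00 d00; joining the 21 pieces gives the next term.

d0d00d0d00d00d0d00d0d00d00d0d00d00d0d00d0d00d00d0d00d00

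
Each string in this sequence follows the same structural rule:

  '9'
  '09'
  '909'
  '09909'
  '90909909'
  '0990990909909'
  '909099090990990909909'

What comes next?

This is a Fibonacci-style word recurrence s(k) = s(k−2)·s(k−1): e.g. 9·09 = 909.
Continuing: 0990990909909 · 909099090990990909909 gives term 8.

0990990909909909099090990990909909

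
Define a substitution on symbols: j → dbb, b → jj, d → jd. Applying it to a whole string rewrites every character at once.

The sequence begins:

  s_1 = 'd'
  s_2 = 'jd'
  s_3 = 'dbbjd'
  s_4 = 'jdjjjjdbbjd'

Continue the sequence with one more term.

Apply φ to jdjjjjdbbjd symbol by symbol: j→dbb, d→jd, j→dbb, j→dbb, j→dbb, j→dbb, d→jd, b→jj, b→jj, j→dbb, d→jd; joined: dbb jd dbb dbb dbb dbb jd jj jj dbb jd.

dbbjddbbdbbdbbdbbjdjjjjdbbjd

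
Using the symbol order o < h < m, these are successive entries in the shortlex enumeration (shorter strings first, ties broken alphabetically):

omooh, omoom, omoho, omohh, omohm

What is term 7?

omomh

Continuing the enumeration 2 steps past omohm: omohm → omomo → (answer).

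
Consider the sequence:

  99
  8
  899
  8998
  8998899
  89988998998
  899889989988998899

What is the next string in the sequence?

Each term (from the third on) is the previous term followed by the one before it: term 3 = 8·99 = 899.
So term 8 is 899889989988998899·89988998998.

89988998998899889989988998998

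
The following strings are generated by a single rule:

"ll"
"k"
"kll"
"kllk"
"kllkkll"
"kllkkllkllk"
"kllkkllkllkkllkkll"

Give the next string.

Each term (from the third on) is the previous term followed by the one before it: term 3 = k·ll = kll.
So term 8 is kllkkllkllkkllkkll·kllkkllkllk.

kllkkllkllkkllkkllkllkkllkllk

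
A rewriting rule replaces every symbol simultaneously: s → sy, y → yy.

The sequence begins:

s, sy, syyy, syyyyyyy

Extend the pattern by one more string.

Expanding syyyyyyy: s→sy, y→yy, y→yy, y→yy, y→yy, y→yy, y→yy, y→yy. Concatenated: sy yy yy yy yy yy yy yy.

syyyyyyyyyyyyyyy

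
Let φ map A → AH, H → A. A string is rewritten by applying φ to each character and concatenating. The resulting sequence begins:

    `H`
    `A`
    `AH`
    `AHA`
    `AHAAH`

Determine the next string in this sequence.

AHAAHAHA

Apply φ to AHAAH symbol by symbol: A→AH, H→A, A→AH, A→AH, H→A; joined: AH A AH AH A.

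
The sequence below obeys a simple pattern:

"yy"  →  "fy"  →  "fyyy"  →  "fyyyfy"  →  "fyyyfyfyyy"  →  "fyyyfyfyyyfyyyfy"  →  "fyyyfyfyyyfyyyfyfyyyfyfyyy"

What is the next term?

This is a Fibonacci-style word recurrence s(k) = s(k−1)·s(k−2): e.g. fy·yy = fyyy.
The next term joins fyyyfyfyyyfyyyfyfyyyfyfyyy and fyyyfyfyyyfyyyfy.

fyyyfyfyyyfyyyfyfyyyfyfyyyfyyyfyfyyyfyyyfy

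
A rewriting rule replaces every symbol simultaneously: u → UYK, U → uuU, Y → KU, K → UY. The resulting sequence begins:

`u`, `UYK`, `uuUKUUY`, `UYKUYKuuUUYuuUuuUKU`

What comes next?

Applying the rule to each of the 19 symbols of UYKUYKuuUUYuuUuuUKU gives the pieces uuU KU UY uuU KU UY UYK UYK uuU uuU KU UYK UYK uuU UYK UYK uuU UY uuU, which concatenate to the answer.

uuUKUUYuuUKUUYUYKUYKuuUuuUKUUYKUYKuuUUYKUYKuuUUYuuU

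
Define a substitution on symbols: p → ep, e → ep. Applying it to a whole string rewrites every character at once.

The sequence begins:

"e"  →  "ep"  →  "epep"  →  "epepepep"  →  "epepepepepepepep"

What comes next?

Rewriting the 16 symbols of epepepepepepepep one by one yields ep ep ep ep ep ep ep ep ep ep ep ep ep ep ep ep; concatenated:

epepepepepepepepepepepepepepepep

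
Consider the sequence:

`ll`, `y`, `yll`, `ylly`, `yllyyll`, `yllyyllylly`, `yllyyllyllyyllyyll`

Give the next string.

yllyyllyllyyllyyllyllyyllylly

From term 3 onward, concatenate the last term with the second-to-last: y·ll = yll, yll·y = ylly, …
So term 8 is yllyyllyllyyllyyll·yllyyllylly.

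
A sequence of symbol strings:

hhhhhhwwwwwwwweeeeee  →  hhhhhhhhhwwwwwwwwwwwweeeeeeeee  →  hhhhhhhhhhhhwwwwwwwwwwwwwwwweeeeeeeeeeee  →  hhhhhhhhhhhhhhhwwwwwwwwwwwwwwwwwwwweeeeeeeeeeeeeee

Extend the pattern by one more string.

The n-th term is 3n h's then 4n w's then 3n e's, where the shown terms are n = 2, 3, 4, 5.
For the next term, n = 6, so the run lengths are 18, 24, 18.

hhhhhhhhhhhhhhhhhhwwwwwwwwwwwwwwwwwwwwwwwweeeeeeeeeeeeeeeeee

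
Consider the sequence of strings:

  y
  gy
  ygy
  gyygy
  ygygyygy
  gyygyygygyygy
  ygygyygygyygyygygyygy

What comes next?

gyygyygygyygyygygyygygyygyygygyygy

This is a Fibonacci-style word recurrence s(k) = s(k−2)·s(k−1): e.g. y·gy = ygy.
Continuing: gyygyygygyygy · ygygyygygyygyygygyygy gives term 8.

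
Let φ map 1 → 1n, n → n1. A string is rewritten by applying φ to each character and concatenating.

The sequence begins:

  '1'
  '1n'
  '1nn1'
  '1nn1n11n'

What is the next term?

1nn1n11nn11n1nn1

Apply φ to 1nn1n11n symbol by symbol: 1→1n, n→n1, n→n1, 1→1n, n→n1, 1→1n, 1→1n, n→n1; joined: 1n n1 n1 1n n1 1n 1n n1.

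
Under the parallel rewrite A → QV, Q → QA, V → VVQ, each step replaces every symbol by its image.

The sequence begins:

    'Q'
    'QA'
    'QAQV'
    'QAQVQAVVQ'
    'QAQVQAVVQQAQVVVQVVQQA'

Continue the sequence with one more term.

QAQVQAVVQQAQVVVQVVQQAQAQVQAVVQVVQVVQQAVVQVVQQAQAQV

φ(QAQVQAVVQQAQVVVQVVQQA) expands symbol-by-symbol to QA QV QA VVQ QA QV VVQ VVQ QA QA QV QA VVQ VVQ VVQ QA VVQ VVQ QA QA QV; joining the 21 pieces gives the next term.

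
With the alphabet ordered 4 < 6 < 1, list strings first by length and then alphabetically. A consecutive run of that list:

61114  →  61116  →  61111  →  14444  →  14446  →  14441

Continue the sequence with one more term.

14464

Treat 14441 as a base-3 numeral over the given alphabet and add one, carrying through any trailing 1's.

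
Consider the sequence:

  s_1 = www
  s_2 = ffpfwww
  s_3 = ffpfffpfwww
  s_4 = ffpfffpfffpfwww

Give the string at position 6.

ffpfffpfffpfffpfffpfwww

Each term is the previous one with ffpf prepended.
From ffpfffpfffpfwww, 2 further steps: ffpfffpfffpfwww → ffpfffpfffpfffpfwww → (answer).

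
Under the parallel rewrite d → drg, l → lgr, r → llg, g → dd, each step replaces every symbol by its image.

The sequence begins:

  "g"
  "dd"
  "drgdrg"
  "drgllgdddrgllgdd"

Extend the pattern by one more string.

Rewriting the 16 symbols of drgllgdddrgllgdd one by one yields drg llg dd lgr lgr dd drg drg drg llg dd lgr lgr dd drg drg; concatenated:

drgllgddlgrlgrdddrgdrgdrgllgddlgrlgrdddrgdrg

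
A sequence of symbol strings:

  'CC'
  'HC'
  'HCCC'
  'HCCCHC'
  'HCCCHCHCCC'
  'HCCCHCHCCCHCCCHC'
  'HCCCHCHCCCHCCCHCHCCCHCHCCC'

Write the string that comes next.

HCCCHCHCCCHCCCHCHCCCHCHCCCHCCCHCHCCCHCCCHC

From term 3 onward, concatenate the last term with the second-to-last: HC·CC = HCCC, HCCC·HC = HCCCHC, …
Continuing: HCCCHCHCCCHCCCHCHCCCHCHCCC · HCCCHCHCCCHCCCHC gives term 8.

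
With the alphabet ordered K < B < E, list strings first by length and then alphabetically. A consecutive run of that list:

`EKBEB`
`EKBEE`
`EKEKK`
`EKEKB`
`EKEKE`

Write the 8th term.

EKEBE

Advancing 3 positions from EKEKE through EKEKE → EKEBK → EKEBB reaches term 8.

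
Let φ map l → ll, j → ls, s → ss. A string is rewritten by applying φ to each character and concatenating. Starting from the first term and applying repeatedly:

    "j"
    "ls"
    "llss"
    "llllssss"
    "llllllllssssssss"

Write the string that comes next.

φ(llllllllssssssss) expands symbol-by-symbol to ll ll ll ll ll ll ll ll ss ss ss ss ss ss ss ss; joining the 16 pieces gives the next term.

llllllllllllllllssssssssssssssss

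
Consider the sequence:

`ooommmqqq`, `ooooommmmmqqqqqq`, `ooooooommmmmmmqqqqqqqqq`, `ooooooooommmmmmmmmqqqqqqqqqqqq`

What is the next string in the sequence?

ooooooooooommmmmmmmmmmqqqqqqqqqqqqqqq

Term n consists of 2n+1 o's, followed by 2n+1 m's, followed by 3n q's (n = 1, 2, …).
For the next term, n = 5, so the run lengths are 11, 11, 15.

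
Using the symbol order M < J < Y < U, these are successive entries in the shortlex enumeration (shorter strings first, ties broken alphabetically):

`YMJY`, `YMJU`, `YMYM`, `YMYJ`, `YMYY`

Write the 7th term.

Advancing 2 positions from YMYY through YMYY → YMYU reaches term 7.

YMUM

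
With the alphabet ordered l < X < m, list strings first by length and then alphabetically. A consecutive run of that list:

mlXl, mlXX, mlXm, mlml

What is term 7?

Stepping forward 3 times from mlml: mlml → mlmX → mlmm, then the target.

mXll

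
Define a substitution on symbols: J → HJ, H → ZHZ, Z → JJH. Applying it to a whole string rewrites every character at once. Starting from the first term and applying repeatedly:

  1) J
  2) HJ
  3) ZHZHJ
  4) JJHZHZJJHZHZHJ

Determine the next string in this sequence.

φ(JJHZHZJJHZHZHJ) expands symbol-by-symbol to HJ HJ ZHZ JJH ZHZ JJH HJ HJ ZHZ JJH ZHZ JJH ZHZ HJ; joining the 14 pieces gives the next term.

HJHJZHZJJHZHZJJHHJHJZHZJJHZHZJJHZHZHJ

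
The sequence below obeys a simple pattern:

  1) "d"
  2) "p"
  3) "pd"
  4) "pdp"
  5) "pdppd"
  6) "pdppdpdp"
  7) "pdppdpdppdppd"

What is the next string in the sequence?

This is a Fibonacci-style word recurrence s(k) = s(k−1)·s(k−2): e.g. p·d = pd.
Continuing: pdppdpdppdppd · pdppdpdp gives term 8.

pdppdpdppdppdpdppdpdp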